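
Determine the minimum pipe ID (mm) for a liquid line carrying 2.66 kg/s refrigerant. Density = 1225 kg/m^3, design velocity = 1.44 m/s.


A = m_dot / (rho * v) = 2.66 / (1225 * 1.44) = 0.001507936508 m^2
d = sqrt(4*A/pi) * 1000
d = 43.8 mm

43.8


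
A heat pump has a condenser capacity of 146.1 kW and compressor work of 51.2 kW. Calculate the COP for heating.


COP_hp = Q_cond / W
COP_hp = 146.1 / 51.2
COP_hp = 2.854

2.854


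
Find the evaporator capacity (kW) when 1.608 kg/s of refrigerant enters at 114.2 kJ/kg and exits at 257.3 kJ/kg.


dh = 257.3 - 114.2 = 143.1 kJ/kg
Q_evap = m_dot * dh = 1.608 * 143.1
Q_evap = 230.1 kW

230.1


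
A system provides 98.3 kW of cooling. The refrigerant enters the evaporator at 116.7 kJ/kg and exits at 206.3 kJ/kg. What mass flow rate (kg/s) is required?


dh = 206.3 - 116.7 = 89.6 kJ/kg
m_dot = Q / dh = 98.3 / 89.6 = 1.0971 kg/s

1.0971


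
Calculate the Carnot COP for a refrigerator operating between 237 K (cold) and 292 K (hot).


dT = 292 - 237 = 55 K
COP_carnot = T_cold / dT = 237 / 55
COP_carnot = 4.309

4.309


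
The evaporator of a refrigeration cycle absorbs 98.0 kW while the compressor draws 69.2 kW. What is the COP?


COP = Q_evap / W
COP = 98.0 / 69.2
COP = 1.416

1.416


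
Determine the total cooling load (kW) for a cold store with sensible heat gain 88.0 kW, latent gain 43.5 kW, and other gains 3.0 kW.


Q_total = Q_s + Q_l + Q_misc
Q_total = 88.0 + 43.5 + 3.0
Q_total = 134.5 kW

134.5


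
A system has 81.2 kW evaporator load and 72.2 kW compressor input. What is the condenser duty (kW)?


Q_cond = Q_evap + W
Q_cond = 81.2 + 72.2
Q_cond = 153.4 kW

153.4


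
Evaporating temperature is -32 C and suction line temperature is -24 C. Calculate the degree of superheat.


Superheat = T_suction - T_evap
Superheat = -24 - (-32)
Superheat = 8 K

8


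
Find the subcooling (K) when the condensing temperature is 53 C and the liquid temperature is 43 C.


Subcooling = T_cond - T_liquid
Subcooling = 53 - 43
Subcooling = 10 K

10


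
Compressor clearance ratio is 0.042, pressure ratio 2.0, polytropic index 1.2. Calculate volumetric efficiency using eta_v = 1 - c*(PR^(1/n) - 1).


PR^(1/n) = 2.0^(1/1.2) = 1.78179744
eta_v = 1 - 0.042 * (1.78179744 - 1)
eta_v = 0.9672

0.9672


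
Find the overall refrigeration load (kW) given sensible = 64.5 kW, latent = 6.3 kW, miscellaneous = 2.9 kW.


Q_total = Q_s + Q_l + Q_misc
Q_total = 64.5 + 6.3 + 2.9
Q_total = 73.7 kW

73.7


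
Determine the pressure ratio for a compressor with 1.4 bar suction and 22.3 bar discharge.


PR = P_high / P_low
PR = 22.3 / 1.4
PR = 15.929

15.929


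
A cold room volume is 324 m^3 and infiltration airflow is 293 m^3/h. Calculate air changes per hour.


ACH = flow / volume
ACH = 293 / 324
ACH = 0.904

0.904


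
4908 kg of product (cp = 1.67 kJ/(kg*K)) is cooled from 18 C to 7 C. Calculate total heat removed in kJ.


dT = 18 - (7) = 11 K
Q = m * cp * dT = 4908 * 1.67 * 11
Q = 90160 kJ

90160


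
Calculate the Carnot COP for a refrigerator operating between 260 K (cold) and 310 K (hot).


dT = 310 - 260 = 50 K
COP_carnot = T_cold / dT = 260 / 50
COP_carnot = 5.2

5.2


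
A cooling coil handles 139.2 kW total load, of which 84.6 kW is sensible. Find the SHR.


SHR = Q_sensible / Q_total
SHR = 84.6 / 139.2
SHR = 0.608

0.608


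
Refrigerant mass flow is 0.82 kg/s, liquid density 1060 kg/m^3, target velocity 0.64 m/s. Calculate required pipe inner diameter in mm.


A = m_dot / (rho * v) = 0.82 / (1060 * 0.64) = 0.001208726415 m^2
d = sqrt(4*A/pi) * 1000
d = 39.2 mm

39.2


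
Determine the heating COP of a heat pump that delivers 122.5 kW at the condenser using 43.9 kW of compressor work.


COP_hp = Q_cond / W
COP_hp = 122.5 / 43.9
COP_hp = 2.79

2.79


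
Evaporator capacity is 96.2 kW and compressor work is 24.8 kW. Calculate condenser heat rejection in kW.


Q_cond = Q_evap + W
Q_cond = 96.2 + 24.8
Q_cond = 121.0 kW

121.0


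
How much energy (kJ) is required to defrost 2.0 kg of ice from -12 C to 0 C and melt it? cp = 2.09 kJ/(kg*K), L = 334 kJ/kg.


Sensible heat = cp * dT = 2.09 * 12 = 25.08 kJ/kg
Total per kg = 25.08 + 334 = 359.08 kJ/kg
Q = m * total = 2.0 * 359.08
Q = 718.2 kJ

718.2


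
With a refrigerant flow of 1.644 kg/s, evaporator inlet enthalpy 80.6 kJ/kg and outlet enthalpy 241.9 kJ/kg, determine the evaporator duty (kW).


dh = 241.9 - 80.6 = 161.3 kJ/kg
Q_evap = m_dot * dh = 1.644 * 161.3
Q_evap = 265.18 kW

265.18


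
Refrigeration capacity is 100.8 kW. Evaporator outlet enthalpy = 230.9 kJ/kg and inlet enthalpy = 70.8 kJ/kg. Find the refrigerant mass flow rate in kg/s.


dh = 230.9 - 70.8 = 160.1 kJ/kg
m_dot = Q / dh = 100.8 / 160.1 = 0.6296 kg/s

0.6296


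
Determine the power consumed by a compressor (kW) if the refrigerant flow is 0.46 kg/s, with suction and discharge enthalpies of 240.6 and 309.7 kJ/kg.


dh = 309.7 - 240.6 = 69.1 kJ/kg
W = m_dot * dh = 0.46 * 69.1 = 31.79 kW

31.79


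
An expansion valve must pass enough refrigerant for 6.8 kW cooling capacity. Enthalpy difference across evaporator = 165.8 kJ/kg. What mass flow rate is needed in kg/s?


m_dot = Q / dh
m_dot = 6.8 / 165.8
m_dot = 0.041 kg/s

0.041


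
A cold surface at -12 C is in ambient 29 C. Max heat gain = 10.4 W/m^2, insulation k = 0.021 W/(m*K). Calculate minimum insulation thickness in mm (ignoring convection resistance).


dT = 29 - (-12) = 41 K
thickness = k * dT / q_max * 1000
thickness = 0.021 * 41 / 10.4 * 1000
thickness = 82.8 mm

82.8


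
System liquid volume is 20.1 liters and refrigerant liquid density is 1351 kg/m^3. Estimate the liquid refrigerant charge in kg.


Charge = V * rho / 1000
Charge = 20.1 * 1351 / 1000
Charge = 27.16 kg

27.16


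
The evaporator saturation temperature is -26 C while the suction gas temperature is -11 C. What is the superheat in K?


Superheat = T_suction - T_evap
Superheat = -11 - (-26)
Superheat = 15 K

15


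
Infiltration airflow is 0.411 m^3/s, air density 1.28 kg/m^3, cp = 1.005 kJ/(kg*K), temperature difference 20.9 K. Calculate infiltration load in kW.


Q = V_dot * rho * cp * dT
Q = 0.411 * 1.28 * 1.005 * 20.9
Q = 11.05 kW

11.05


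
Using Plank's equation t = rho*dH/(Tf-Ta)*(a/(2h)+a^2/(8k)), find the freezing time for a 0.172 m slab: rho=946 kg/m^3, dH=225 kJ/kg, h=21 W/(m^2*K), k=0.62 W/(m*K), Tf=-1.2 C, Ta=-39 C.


dT = -1.2 - (-39) = 37.8 K
term1 = a/(2h) = 0.172/(2*21) = 0.004095238095
term2 = a^2/(8k) = 0.172^2/(8*0.62) = 0.005964516129
t = rho*dH*1000/dT * (term1 + term2)
t = 946*225*1000/37.8 * (0.004095238095 + 0.005964516129)
t = 56646 s

56646


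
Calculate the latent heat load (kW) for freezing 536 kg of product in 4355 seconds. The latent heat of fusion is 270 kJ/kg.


Q_lat = m * h_fg / t
Q_lat = 536 * 270 / 4355
Q_lat = 33.23 kW

33.23


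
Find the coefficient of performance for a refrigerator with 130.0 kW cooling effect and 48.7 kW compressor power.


COP = Q_evap / W
COP = 130.0 / 48.7
COP = 2.669

2.669


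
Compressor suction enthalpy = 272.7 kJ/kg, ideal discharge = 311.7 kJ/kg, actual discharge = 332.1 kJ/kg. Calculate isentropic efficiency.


dh_ideal = 311.7 - 272.7 = 39.0 kJ/kg
dh_actual = 332.1 - 272.7 = 59.4 kJ/kg
eta_s = dh_ideal / dh_actual = 39.0 / 59.4
eta_s = 0.6566

0.6566


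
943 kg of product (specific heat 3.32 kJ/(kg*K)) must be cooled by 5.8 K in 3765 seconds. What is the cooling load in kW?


Q = m * cp * dT / t
Q = 943 * 3.32 * 5.8 / 3765
Q = 4.823 kW

4.823


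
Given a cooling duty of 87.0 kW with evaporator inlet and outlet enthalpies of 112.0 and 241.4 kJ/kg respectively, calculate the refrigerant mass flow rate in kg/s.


dh = 241.4 - 112.0 = 129.4 kJ/kg
m_dot = Q / dh = 87.0 / 129.4 = 0.6723 kg/s

0.6723


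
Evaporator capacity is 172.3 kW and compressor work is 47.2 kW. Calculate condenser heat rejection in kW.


Q_cond = Q_evap + W
Q_cond = 172.3 + 47.2
Q_cond = 219.5 kW

219.5


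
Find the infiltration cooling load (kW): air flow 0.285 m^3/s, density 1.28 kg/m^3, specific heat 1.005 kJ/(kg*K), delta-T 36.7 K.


Q = V_dot * rho * cp * dT
Q = 0.285 * 1.28 * 1.005 * 36.7
Q = 13.455 kW

13.455


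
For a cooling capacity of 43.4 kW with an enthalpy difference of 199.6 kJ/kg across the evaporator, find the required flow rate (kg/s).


m_dot = Q / dh
m_dot = 43.4 / 199.6
m_dot = 0.2174 kg/s

0.2174


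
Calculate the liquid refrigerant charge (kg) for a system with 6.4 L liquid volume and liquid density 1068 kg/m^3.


Charge = V * rho / 1000
Charge = 6.4 * 1068 / 1000
Charge = 6.84 kg

6.84


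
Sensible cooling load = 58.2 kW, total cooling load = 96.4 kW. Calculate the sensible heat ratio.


SHR = Q_sensible / Q_total
SHR = 58.2 / 96.4
SHR = 0.604

0.604


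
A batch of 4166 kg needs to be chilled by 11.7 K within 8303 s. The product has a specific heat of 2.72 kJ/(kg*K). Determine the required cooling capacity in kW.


Q = m * cp * dT / t
Q = 4166 * 2.72 * 11.7 / 8303
Q = 15.968 kW

15.968


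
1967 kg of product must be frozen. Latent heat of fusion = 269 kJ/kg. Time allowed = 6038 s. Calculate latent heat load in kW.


Q_lat = m * h_fg / t
Q_lat = 1967 * 269 / 6038
Q_lat = 87.63 kW

87.63


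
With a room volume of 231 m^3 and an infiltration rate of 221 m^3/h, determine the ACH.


ACH = flow / volume
ACH = 221 / 231
ACH = 0.957

0.957


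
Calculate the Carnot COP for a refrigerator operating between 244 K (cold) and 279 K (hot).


dT = 279 - 244 = 35 K
COP_carnot = T_cold / dT = 244 / 35
COP_carnot = 6.971

6.971


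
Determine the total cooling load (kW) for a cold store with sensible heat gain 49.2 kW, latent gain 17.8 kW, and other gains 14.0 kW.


Q_total = Q_s + Q_l + Q_misc
Q_total = 49.2 + 17.8 + 14.0
Q_total = 81.0 kW

81.0


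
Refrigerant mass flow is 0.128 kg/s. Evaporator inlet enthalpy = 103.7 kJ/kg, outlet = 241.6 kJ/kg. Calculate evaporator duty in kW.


dh = 241.6 - 103.7 = 137.9 kJ/kg
Q_evap = m_dot * dh = 0.128 * 137.9
Q_evap = 17.65 kW

17.65


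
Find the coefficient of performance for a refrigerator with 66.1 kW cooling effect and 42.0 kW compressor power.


COP = Q_evap / W
COP = 66.1 / 42.0
COP = 1.574

1.574


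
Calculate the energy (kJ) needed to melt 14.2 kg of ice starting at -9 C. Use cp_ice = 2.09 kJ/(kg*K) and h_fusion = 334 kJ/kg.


Sensible heat = cp * dT = 2.09 * 9 = 18.81 kJ/kg
Total per kg = 18.81 + 334 = 352.81 kJ/kg
Q = m * total = 14.2 * 352.81
Q = 5009.9 kJ

5009.9


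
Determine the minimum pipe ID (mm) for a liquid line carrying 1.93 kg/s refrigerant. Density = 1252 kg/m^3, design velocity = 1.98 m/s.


A = m_dot / (rho * v) = 1.93 / (1252 * 1.98) = 0.0007785522961 m^2
d = sqrt(4*A/pi) * 1000
d = 31.5 mm

31.5


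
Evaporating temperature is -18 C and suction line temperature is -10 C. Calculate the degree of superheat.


Superheat = T_suction - T_evap
Superheat = -10 - (-18)
Superheat = 8 K

8


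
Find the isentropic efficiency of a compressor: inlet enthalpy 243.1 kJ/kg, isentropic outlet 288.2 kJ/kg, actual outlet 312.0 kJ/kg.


dh_ideal = 288.2 - 243.1 = 45.1 kJ/kg
dh_actual = 312.0 - 243.1 = 68.9 kJ/kg
eta_s = dh_ideal / dh_actual = 45.1 / 68.9
eta_s = 0.6546

0.6546


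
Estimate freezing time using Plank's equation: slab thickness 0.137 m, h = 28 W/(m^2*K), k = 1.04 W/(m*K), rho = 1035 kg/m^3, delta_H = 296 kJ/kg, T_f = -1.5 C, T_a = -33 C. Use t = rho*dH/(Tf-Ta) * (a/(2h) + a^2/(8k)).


dT = -1.5 - (-33) = 31.5 K
term1 = a/(2h) = 0.137/(2*28) = 0.002446428571
term2 = a^2/(8k) = 0.137^2/(8*1.04) = 0.002255889423
t = rho*dH*1000/dT * (term1 + term2)
t = 1035*296*1000/31.5 * (0.002446428571 + 0.002255889423)
t = 45733 s

45733


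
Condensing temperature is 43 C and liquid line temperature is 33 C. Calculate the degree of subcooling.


Subcooling = T_cond - T_liquid
Subcooling = 43 - 33
Subcooling = 10 K

10


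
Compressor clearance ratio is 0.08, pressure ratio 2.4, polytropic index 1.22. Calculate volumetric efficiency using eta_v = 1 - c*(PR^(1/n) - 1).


PR^(1/n) = 2.4^(1/1.22) = 2.049503
eta_v = 1 - 0.08 * (2.049503 - 1)
eta_v = 0.916

0.916


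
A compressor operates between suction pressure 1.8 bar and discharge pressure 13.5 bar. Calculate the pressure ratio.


PR = P_high / P_low
PR = 13.5 / 1.8
PR = 7.5

7.5


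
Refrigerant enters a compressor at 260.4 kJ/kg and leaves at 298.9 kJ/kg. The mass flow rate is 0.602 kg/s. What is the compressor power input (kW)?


dh = 298.9 - 260.4 = 38.5 kJ/kg
W = m_dot * dh = 0.602 * 38.5 = 23.18 kW

23.18


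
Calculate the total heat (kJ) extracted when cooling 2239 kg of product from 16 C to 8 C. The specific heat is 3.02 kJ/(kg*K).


dT = 16 - (8) = 8 K
Q = m * cp * dT = 2239 * 3.02 * 8
Q = 54094 kJ

54094


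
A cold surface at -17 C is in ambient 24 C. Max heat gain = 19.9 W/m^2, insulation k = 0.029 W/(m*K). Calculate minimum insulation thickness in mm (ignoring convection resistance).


dT = 24 - (-17) = 41 K
thickness = k * dT / q_max * 1000
thickness = 0.029 * 41 / 19.9 * 1000
thickness = 59.7 mm

59.7


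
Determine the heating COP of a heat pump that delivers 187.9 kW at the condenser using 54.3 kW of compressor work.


COP_hp = Q_cond / W
COP_hp = 187.9 / 54.3
COP_hp = 3.46

3.46


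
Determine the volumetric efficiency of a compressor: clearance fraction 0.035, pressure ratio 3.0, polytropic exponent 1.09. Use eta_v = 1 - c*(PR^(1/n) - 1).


PR^(1/n) = 3.0^(1/1.09) = 2.73984454
eta_v = 1 - 0.035 * (2.73984454 - 1)
eta_v = 0.9391

0.9391


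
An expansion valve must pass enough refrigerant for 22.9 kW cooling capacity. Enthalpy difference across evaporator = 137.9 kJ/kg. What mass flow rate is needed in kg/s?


m_dot = Q / dh
m_dot = 22.9 / 137.9
m_dot = 0.1661 kg/s

0.1661


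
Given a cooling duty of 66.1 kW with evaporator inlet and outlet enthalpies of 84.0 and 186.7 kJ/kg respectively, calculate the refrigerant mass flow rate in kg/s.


dh = 186.7 - 84.0 = 102.7 kJ/kg
m_dot = Q / dh = 66.1 / 102.7 = 0.6436 kg/s

0.6436


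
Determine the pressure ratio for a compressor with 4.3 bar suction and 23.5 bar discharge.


PR = P_high / P_low
PR = 23.5 / 4.3
PR = 5.465

5.465


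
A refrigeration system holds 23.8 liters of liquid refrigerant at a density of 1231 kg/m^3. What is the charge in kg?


Charge = V * rho / 1000
Charge = 23.8 * 1231 / 1000
Charge = 29.3 kg

29.3


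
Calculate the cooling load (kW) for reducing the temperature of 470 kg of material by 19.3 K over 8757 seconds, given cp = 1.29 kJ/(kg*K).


Q = m * cp * dT / t
Q = 470 * 1.29 * 19.3 / 8757
Q = 1.336 kW

1.336


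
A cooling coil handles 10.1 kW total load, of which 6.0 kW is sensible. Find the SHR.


SHR = Q_sensible / Q_total
SHR = 6.0 / 10.1
SHR = 0.594

0.594


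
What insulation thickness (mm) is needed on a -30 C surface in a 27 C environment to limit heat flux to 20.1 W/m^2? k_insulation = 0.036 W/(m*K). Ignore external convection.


dT = 27 - (-30) = 57 K
thickness = k * dT / q_max * 1000
thickness = 0.036 * 57 / 20.1 * 1000
thickness = 102.1 mm

102.1


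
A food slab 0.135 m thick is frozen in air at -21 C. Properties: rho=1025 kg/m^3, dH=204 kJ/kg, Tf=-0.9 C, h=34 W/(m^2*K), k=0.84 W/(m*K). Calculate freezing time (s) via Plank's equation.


dT = -0.9 - (-21) = 20.1 K
term1 = a/(2h) = 0.135/(2*34) = 0.001985294118
term2 = a^2/(8k) = 0.135^2/(8*0.84) = 0.002712053571
t = rho*dH*1000/dT * (term1 + term2)
t = 1025*204*1000/20.1 * (0.001985294118 + 0.002712053571)
t = 48866 s

48866


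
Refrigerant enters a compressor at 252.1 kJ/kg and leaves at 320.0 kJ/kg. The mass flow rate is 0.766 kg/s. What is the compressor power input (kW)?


dh = 320.0 - 252.1 = 67.9 kJ/kg
W = m_dot * dh = 0.766 * 67.9 = 52.01 kW

52.01


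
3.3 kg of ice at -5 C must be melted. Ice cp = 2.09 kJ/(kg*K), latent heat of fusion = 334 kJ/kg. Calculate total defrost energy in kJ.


Sensible heat = cp * dT = 2.09 * 5 = 10.45 kJ/kg
Total per kg = 10.45 + 334 = 344.45 kJ/kg
Q = m * total = 3.3 * 344.45
Q = 1136.7 kJ

1136.7


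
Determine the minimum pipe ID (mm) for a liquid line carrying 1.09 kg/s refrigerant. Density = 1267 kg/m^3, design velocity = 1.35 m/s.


A = m_dot / (rho * v) = 1.09 / (1267 * 1.35) = 0.0006372592008 m^2
d = sqrt(4*A/pi) * 1000
d = 28.5 mm

28.5


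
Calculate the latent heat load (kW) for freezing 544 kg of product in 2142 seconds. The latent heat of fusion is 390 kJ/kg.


Q_lat = m * h_fg / t
Q_lat = 544 * 390 / 2142
Q_lat = 99.05 kW

99.05


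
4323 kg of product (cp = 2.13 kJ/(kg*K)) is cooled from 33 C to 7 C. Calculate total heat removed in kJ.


dT = 33 - (7) = 26 K
Q = m * cp * dT = 4323 * 2.13 * 26
Q = 239408 kJ

239408


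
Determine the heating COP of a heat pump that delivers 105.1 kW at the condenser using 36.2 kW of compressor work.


COP_hp = Q_cond / W
COP_hp = 105.1 / 36.2
COP_hp = 2.903

2.903


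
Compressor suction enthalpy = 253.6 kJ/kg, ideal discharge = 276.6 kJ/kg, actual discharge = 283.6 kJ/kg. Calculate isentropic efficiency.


dh_ideal = 276.6 - 253.6 = 23.0 kJ/kg
dh_actual = 283.6 - 253.6 = 30.0 kJ/kg
eta_s = dh_ideal / dh_actual = 23.0 / 30.0
eta_s = 0.7667

0.7667


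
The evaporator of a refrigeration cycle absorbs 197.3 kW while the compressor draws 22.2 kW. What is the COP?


COP = Q_evap / W
COP = 197.3 / 22.2
COP = 8.887

8.887


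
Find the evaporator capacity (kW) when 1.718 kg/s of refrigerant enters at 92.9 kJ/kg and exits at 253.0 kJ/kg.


dh = 253.0 - 92.9 = 160.1 kJ/kg
Q_evap = m_dot * dh = 1.718 * 160.1
Q_evap = 275.05 kW

275.05


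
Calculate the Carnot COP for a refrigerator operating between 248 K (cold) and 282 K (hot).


dT = 282 - 248 = 34 K
COP_carnot = T_cold / dT = 248 / 34
COP_carnot = 7.294

7.294


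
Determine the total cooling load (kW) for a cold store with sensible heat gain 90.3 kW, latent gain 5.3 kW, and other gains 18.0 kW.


Q_total = Q_s + Q_l + Q_misc
Q_total = 90.3 + 5.3 + 18.0
Q_total = 113.6 kW

113.6


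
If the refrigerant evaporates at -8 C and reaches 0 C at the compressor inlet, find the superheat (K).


Superheat = T_suction - T_evap
Superheat = 0 - (-8)
Superheat = 8 K

8


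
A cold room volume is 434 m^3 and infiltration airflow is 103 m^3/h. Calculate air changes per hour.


ACH = flow / volume
ACH = 103 / 434
ACH = 0.237

0.237


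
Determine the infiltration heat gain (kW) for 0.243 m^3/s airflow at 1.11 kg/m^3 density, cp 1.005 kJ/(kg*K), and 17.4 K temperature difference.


Q = V_dot * rho * cp * dT
Q = 0.243 * 1.11 * 1.005 * 17.4
Q = 4.717 kW

4.717


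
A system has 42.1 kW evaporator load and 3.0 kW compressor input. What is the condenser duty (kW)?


Q_cond = Q_evap + W
Q_cond = 42.1 + 3.0
Q_cond = 45.1 kW

45.1


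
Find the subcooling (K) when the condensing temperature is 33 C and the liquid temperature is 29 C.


Subcooling = T_cond - T_liquid
Subcooling = 33 - 29
Subcooling = 4 K

4


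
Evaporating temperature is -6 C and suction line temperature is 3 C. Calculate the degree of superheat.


Superheat = T_suction - T_evap
Superheat = 3 - (-6)
Superheat = 9 K

9


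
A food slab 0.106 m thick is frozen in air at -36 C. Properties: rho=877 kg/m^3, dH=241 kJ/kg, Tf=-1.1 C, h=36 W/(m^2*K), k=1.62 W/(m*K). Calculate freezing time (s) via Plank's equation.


dT = -1.1 - (-36) = 34.9 K
term1 = a/(2h) = 0.106/(2*36) = 0.001472222222
term2 = a^2/(8k) = 0.106^2/(8*1.62) = 0.0008669753086
t = rho*dH*1000/dT * (term1 + term2)
t = 877*241*1000/34.9 * (0.001472222222 + 0.0008669753086)
t = 14166 s

14166


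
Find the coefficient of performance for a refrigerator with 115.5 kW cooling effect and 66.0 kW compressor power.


COP = Q_evap / W
COP = 115.5 / 66.0
COP = 1.75

1.75


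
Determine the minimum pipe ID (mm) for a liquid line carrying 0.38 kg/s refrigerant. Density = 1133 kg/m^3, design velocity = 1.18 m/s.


A = m_dot / (rho * v) = 0.38 / (1133 * 1.18) = 0.0002842311547 m^2
d = sqrt(4*A/pi) * 1000
d = 19.0 mm

19.0


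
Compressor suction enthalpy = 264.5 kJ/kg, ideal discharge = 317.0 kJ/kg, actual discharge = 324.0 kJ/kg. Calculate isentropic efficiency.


dh_ideal = 317.0 - 264.5 = 52.5 kJ/kg
dh_actual = 324.0 - 264.5 = 59.5 kJ/kg
eta_s = dh_ideal / dh_actual = 52.5 / 59.5
eta_s = 0.8824

0.8824


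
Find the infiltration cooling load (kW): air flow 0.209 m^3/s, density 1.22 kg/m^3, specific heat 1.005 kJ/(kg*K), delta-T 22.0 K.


Q = V_dot * rho * cp * dT
Q = 0.209 * 1.22 * 1.005 * 22.0
Q = 5.638 kW

5.638


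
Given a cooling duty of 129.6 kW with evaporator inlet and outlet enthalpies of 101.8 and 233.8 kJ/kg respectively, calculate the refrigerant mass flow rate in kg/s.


dh = 233.8 - 101.8 = 132.0 kJ/kg
m_dot = Q / dh = 129.6 / 132.0 = 0.9818 kg/s

0.9818


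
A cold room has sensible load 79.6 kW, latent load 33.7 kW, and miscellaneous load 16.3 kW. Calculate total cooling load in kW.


Q_total = Q_s + Q_l + Q_misc
Q_total = 79.6 + 33.7 + 16.3
Q_total = 129.6 kW

129.6


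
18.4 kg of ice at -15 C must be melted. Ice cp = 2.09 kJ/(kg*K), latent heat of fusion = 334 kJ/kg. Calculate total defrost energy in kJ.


Sensible heat = cp * dT = 2.09 * 15 = 31.35 kJ/kg
Total per kg = 31.35 + 334 = 365.35 kJ/kg
Q = m * total = 18.4 * 365.35
Q = 6722.4 kJ

6722.4


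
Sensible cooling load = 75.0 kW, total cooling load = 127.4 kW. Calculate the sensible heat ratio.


SHR = Q_sensible / Q_total
SHR = 75.0 / 127.4
SHR = 0.589

0.589


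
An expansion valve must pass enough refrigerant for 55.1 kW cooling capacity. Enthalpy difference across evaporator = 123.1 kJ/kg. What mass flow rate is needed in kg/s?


m_dot = Q / dh
m_dot = 55.1 / 123.1
m_dot = 0.4476 kg/s

0.4476


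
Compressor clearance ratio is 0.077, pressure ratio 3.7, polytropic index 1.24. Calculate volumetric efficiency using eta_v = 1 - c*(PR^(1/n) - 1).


PR^(1/n) = 3.7^(1/1.24) = 2.8722828
eta_v = 1 - 0.077 * (2.8722828 - 1)
eta_v = 0.8558

0.8558


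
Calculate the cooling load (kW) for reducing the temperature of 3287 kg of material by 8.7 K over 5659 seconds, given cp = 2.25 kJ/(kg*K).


Q = m * cp * dT / t
Q = 3287 * 2.25 * 8.7 / 5659
Q = 11.37 kW

11.37


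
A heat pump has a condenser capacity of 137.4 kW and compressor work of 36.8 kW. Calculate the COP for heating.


COP_hp = Q_cond / W
COP_hp = 137.4 / 36.8
COP_hp = 3.734

3.734


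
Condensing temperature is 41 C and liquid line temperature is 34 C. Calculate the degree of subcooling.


Subcooling = T_cond - T_liquid
Subcooling = 41 - 34
Subcooling = 7 K

7


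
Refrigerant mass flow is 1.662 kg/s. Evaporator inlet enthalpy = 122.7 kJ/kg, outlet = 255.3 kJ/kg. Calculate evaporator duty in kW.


dh = 255.3 - 122.7 = 132.6 kJ/kg
Q_evap = m_dot * dh = 1.662 * 132.6
Q_evap = 220.38 kW

220.38


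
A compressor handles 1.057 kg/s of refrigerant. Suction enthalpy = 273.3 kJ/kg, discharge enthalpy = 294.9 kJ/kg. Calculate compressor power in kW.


dh = 294.9 - 273.3 = 21.6 kJ/kg
W = m_dot * dh = 1.057 * 21.6 = 22.83 kW

22.83


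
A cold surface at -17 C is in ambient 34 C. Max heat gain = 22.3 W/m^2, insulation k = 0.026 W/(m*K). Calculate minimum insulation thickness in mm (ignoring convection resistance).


dT = 34 - (-17) = 51 K
thickness = k * dT / q_max * 1000
thickness = 0.026 * 51 / 22.3 * 1000
thickness = 59.5 mm

59.5


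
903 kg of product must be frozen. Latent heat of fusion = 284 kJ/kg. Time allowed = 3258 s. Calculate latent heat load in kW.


Q_lat = m * h_fg / t
Q_lat = 903 * 284 / 3258
Q_lat = 78.71 kW

78.71


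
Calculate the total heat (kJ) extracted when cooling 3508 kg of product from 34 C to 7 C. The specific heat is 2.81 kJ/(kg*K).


dT = 34 - (7) = 27 K
Q = m * cp * dT = 3508 * 2.81 * 27
Q = 266152 kJ

266152


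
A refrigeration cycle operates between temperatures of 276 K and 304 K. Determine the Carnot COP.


dT = 304 - 276 = 28 K
COP_carnot = T_cold / dT = 276 / 28
COP_carnot = 9.857

9.857


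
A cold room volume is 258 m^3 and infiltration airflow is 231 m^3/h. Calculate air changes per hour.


ACH = flow / volume
ACH = 231 / 258
ACH = 0.895

0.895


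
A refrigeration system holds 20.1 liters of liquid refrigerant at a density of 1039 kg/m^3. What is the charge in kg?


Charge = V * rho / 1000
Charge = 20.1 * 1039 / 1000
Charge = 20.88 kg

20.88


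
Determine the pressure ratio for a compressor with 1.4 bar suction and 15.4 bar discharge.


PR = P_high / P_low
PR = 15.4 / 1.4
PR = 11.0

11.0


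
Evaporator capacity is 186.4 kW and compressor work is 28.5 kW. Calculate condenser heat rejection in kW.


Q_cond = Q_evap + W
Q_cond = 186.4 + 28.5
Q_cond = 214.9 kW

214.9


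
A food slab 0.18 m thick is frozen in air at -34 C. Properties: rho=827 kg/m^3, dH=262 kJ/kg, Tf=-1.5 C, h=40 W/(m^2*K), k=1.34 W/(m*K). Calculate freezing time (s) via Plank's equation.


dT = -1.5 - (-34) = 32.5 K
term1 = a/(2h) = 0.18/(2*40) = 0.00225
term2 = a^2/(8k) = 0.18^2/(8*1.34) = 0.00302238806
t = rho*dH*1000/dT * (term1 + term2)
t = 827*262*1000/32.5 * (0.00225 + 0.00302238806)
t = 35150 s

35150


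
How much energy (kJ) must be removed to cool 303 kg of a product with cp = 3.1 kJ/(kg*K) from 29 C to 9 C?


dT = 29 - (9) = 20 K
Q = m * cp * dT = 303 * 3.1 * 20
Q = 18786 kJ

18786


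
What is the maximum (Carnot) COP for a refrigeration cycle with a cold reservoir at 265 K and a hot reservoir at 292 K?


dT = 292 - 265 = 27 K
COP_carnot = T_cold / dT = 265 / 27
COP_carnot = 9.815

9.815


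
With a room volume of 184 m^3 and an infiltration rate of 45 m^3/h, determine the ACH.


ACH = flow / volume
ACH = 45 / 184
ACH = 0.245

0.245


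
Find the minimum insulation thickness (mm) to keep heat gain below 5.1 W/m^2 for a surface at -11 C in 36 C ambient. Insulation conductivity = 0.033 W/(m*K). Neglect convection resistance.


dT = 36 - (-11) = 47 K
thickness = k * dT / q_max * 1000
thickness = 0.033 * 47 / 5.1 * 1000
thickness = 304.1 mm

304.1


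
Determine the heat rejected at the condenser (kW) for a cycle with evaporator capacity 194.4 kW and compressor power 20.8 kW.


Q_cond = Q_evap + W
Q_cond = 194.4 + 20.8
Q_cond = 215.2 kW

215.2


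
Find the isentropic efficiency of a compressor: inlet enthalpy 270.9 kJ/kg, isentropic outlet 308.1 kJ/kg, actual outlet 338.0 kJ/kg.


dh_ideal = 308.1 - 270.9 = 37.2 kJ/kg
dh_actual = 338.0 - 270.9 = 67.1 kJ/kg
eta_s = dh_ideal / dh_actual = 37.2 / 67.1
eta_s = 0.5544

0.5544


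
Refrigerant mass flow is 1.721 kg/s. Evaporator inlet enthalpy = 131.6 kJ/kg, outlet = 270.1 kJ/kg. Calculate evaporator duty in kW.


dh = 270.1 - 131.6 = 138.5 kJ/kg
Q_evap = m_dot * dh = 1.721 * 138.5
Q_evap = 238.36 kW

238.36


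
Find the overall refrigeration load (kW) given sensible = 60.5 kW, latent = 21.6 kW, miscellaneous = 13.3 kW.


Q_total = Q_s + Q_l + Q_misc
Q_total = 60.5 + 21.6 + 13.3
Q_total = 95.4 kW

95.4


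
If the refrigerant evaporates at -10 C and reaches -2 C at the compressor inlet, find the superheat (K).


Superheat = T_suction - T_evap
Superheat = -2 - (-10)
Superheat = 8 K

8


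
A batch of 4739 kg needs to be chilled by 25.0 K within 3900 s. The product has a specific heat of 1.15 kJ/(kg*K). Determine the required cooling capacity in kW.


Q = m * cp * dT / t
Q = 4739 * 1.15 * 25.0 / 3900
Q = 34.935 kW

34.935


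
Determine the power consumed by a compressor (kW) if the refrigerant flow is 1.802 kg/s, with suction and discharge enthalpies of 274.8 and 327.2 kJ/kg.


dh = 327.2 - 274.8 = 52.4 kJ/kg
W = m_dot * dh = 1.802 * 52.4 = 94.42 kW

94.42


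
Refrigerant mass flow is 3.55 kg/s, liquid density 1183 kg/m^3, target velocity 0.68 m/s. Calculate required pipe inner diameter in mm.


A = m_dot / (rho * v) = 3.55 / (1183 * 0.68) = 0.004413007807 m^2
d = sqrt(4*A/pi) * 1000
d = 75.0 mm

75.0


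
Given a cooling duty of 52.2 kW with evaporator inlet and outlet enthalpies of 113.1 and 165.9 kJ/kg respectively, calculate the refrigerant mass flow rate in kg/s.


dh = 165.9 - 113.1 = 52.8 kJ/kg
m_dot = Q / dh = 52.2 / 52.8 = 0.9886 kg/s

0.9886


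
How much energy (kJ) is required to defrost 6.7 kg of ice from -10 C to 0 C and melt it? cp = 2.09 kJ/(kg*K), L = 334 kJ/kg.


Sensible heat = cp * dT = 2.09 * 10 = 20.9 kJ/kg
Total per kg = 20.9 + 334 = 354.9 kJ/kg
Q = m * total = 6.7 * 354.9
Q = 2377.8 kJ

2377.8


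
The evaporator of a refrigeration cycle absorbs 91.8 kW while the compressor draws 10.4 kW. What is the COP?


COP = Q_evap / W
COP = 91.8 / 10.4
COP = 8.827

8.827


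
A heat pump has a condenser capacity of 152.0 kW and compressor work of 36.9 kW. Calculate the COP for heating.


COP_hp = Q_cond / W
COP_hp = 152.0 / 36.9
COP_hp = 4.119

4.119


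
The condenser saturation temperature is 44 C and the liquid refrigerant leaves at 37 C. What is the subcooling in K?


Subcooling = T_cond - T_liquid
Subcooling = 44 - 37
Subcooling = 7 K

7


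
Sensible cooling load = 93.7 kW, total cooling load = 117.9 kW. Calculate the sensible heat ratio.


SHR = Q_sensible / Q_total
SHR = 93.7 / 117.9
SHR = 0.795

0.795


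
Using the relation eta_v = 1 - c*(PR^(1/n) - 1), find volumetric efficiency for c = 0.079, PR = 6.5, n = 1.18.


PR^(1/n) = 6.5^(1/1.18) = 4.88550682
eta_v = 1 - 0.079 * (4.88550682 - 1)
eta_v = 0.693

0.693


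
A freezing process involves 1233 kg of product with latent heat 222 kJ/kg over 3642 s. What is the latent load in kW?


Q_lat = m * h_fg / t
Q_lat = 1233 * 222 / 3642
Q_lat = 75.16 kW

75.16


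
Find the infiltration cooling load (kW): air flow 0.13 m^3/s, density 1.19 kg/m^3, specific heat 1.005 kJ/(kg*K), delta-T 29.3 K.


Q = V_dot * rho * cp * dT
Q = 0.13 * 1.19 * 1.005 * 29.3
Q = 4.555 kW

4.555


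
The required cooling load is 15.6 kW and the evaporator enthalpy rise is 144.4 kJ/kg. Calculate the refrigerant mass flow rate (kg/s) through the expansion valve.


m_dot = Q / dh
m_dot = 15.6 / 144.4
m_dot = 0.108 kg/s

0.108


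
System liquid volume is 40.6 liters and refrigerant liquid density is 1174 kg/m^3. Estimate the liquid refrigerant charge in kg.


Charge = V * rho / 1000
Charge = 40.6 * 1174 / 1000
Charge = 47.66 kg

47.66


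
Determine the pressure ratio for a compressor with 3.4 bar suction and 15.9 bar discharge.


PR = P_high / P_low
PR = 15.9 / 3.4
PR = 4.676

4.676


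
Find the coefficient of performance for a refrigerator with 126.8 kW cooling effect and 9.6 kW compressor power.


COP = Q_evap / W
COP = 126.8 / 9.6
COP = 13.208

13.208


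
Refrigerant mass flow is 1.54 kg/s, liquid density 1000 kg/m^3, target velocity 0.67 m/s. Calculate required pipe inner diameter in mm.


A = m_dot / (rho * v) = 1.54 / (1000 * 0.67) = 0.002298507463 m^2
d = sqrt(4*A/pi) * 1000
d = 54.1 mm

54.1


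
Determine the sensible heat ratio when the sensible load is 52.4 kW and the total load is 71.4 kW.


SHR = Q_sensible / Q_total
SHR = 52.4 / 71.4
SHR = 0.734

0.734


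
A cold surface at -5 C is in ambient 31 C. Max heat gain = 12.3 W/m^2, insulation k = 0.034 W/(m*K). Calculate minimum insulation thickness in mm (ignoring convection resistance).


dT = 31 - (-5) = 36 K
thickness = k * dT / q_max * 1000
thickness = 0.034 * 36 / 12.3 * 1000
thickness = 99.5 mm

99.5


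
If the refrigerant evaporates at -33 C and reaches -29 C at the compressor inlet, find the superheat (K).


Superheat = T_suction - T_evap
Superheat = -29 - (-33)
Superheat = 4 K

4


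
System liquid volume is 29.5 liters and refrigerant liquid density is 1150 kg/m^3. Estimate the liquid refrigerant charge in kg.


Charge = V * rho / 1000
Charge = 29.5 * 1150 / 1000
Charge = 33.93 kg

33.93


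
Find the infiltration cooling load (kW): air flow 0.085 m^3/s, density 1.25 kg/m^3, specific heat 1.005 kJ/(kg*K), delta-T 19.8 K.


Q = V_dot * rho * cp * dT
Q = 0.085 * 1.25 * 1.005 * 19.8
Q = 2.114 kW

2.114


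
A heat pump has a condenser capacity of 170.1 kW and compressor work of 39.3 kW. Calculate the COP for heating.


COP_hp = Q_cond / W
COP_hp = 170.1 / 39.3
COP_hp = 4.328

4.328


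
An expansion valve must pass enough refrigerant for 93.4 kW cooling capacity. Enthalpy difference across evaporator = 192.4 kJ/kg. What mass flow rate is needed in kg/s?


m_dot = Q / dh
m_dot = 93.4 / 192.4
m_dot = 0.4854 kg/s

0.4854


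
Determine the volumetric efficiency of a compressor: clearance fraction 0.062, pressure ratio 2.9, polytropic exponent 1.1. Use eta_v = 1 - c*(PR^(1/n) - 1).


PR^(1/n) = 2.9^(1/1.1) = 2.63246021
eta_v = 1 - 0.062 * (2.63246021 - 1)
eta_v = 0.8988

0.8988


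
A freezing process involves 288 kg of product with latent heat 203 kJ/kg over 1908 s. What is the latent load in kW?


Q_lat = m * h_fg / t
Q_lat = 288 * 203 / 1908
Q_lat = 30.64 kW

30.64


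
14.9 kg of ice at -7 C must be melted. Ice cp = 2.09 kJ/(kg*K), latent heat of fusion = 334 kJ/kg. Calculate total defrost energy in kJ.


Sensible heat = cp * dT = 2.09 * 7 = 14.63 kJ/kg
Total per kg = 14.63 + 334 = 348.63 kJ/kg
Q = m * total = 14.9 * 348.63
Q = 5194.6 kJ

5194.6


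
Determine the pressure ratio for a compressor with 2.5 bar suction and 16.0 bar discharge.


PR = P_high / P_low
PR = 16.0 / 2.5
PR = 6.4

6.4


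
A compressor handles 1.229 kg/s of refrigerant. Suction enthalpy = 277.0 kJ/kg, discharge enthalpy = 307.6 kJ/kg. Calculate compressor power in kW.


dh = 307.6 - 277.0 = 30.6 kJ/kg
W = m_dot * dh = 1.229 * 30.6 = 37.61 kW

37.61


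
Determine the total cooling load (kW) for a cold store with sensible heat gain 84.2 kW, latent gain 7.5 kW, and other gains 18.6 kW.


Q_total = Q_s + Q_l + Q_misc
Q_total = 84.2 + 7.5 + 18.6
Q_total = 110.3 kW

110.3


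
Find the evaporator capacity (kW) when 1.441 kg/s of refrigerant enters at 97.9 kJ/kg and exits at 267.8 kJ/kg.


dh = 267.8 - 97.9 = 169.9 kJ/kg
Q_evap = m_dot * dh = 1.441 * 169.9
Q_evap = 244.83 kW

244.83


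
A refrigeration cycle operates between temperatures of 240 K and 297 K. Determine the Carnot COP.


dT = 297 - 240 = 57 K
COP_carnot = T_cold / dT = 240 / 57
COP_carnot = 4.211

4.211


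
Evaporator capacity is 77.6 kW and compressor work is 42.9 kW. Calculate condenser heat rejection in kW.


Q_cond = Q_evap + W
Q_cond = 77.6 + 42.9
Q_cond = 120.5 kW

120.5


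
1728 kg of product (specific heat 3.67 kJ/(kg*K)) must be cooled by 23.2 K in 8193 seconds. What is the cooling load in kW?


Q = m * cp * dT / t
Q = 1728 * 3.67 * 23.2 / 8193
Q = 17.958 kW

17.958


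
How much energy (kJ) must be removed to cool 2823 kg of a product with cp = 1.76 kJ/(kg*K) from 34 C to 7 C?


dT = 34 - (7) = 27 K
Q = m * cp * dT = 2823 * 1.76 * 27
Q = 134149 kJ

134149


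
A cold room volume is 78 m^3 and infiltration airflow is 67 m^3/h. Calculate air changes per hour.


ACH = flow / volume
ACH = 67 / 78
ACH = 0.859

0.859


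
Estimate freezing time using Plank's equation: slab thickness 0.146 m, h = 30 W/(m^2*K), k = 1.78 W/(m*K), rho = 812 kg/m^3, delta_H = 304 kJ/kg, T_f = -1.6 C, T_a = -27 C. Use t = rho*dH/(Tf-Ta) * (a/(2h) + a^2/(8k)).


dT = -1.6 - (-27) = 25.4 K
term1 = a/(2h) = 0.146/(2*30) = 0.002433333333
term2 = a^2/(8k) = 0.146^2/(8*1.78) = 0.001496910112
t = rho*dH*1000/dT * (term1 + term2)
t = 812*304*1000/25.4 * (0.002433333333 + 0.001496910112)
t = 38196 s

38196


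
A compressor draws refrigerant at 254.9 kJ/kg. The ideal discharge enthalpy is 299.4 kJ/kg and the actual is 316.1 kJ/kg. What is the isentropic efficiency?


dh_ideal = 299.4 - 254.9 = 44.5 kJ/kg
dh_actual = 316.1 - 254.9 = 61.2 kJ/kg
eta_s = dh_ideal / dh_actual = 44.5 / 61.2
eta_s = 0.7271

0.7271


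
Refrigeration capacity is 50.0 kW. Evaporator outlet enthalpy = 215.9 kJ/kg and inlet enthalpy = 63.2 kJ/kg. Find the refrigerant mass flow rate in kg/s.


dh = 215.9 - 63.2 = 152.7 kJ/kg
m_dot = Q / dh = 50.0 / 152.7 = 0.3274 kg/s

0.3274


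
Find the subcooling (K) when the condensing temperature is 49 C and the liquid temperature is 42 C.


Subcooling = T_cond - T_liquid
Subcooling = 49 - 42
Subcooling = 7 K

7


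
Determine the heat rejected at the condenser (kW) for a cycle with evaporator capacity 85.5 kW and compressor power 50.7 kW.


Q_cond = Q_evap + W
Q_cond = 85.5 + 50.7
Q_cond = 136.2 kW

136.2


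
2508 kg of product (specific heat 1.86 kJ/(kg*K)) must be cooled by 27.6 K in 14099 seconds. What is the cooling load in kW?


Q = m * cp * dT / t
Q = 2508 * 1.86 * 27.6 / 14099
Q = 9.132 kW

9.132


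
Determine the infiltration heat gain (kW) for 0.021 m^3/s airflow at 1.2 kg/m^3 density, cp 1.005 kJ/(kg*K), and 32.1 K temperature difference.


Q = V_dot * rho * cp * dT
Q = 0.021 * 1.2 * 1.005 * 32.1
Q = 0.813 kW

0.813


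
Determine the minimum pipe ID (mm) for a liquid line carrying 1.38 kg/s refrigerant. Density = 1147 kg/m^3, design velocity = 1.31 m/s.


A = m_dot / (rho * v) = 1.38 / (1147 * 1.31) = 0.0009184264294 m^2
d = sqrt(4*A/pi) * 1000
d = 34.2 mm

34.2


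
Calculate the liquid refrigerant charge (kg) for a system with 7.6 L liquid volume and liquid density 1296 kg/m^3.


Charge = V * rho / 1000
Charge = 7.6 * 1296 / 1000
Charge = 9.85 kg

9.85


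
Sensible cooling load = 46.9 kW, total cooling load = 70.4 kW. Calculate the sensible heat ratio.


SHR = Q_sensible / Q_total
SHR = 46.9 / 70.4
SHR = 0.666

0.666


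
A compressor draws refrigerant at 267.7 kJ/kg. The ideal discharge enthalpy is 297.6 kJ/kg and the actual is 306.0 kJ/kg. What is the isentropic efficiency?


dh_ideal = 297.6 - 267.7 = 29.9 kJ/kg
dh_actual = 306.0 - 267.7 = 38.3 kJ/kg
eta_s = dh_ideal / dh_actual = 29.9 / 38.3
eta_s = 0.7807

0.7807


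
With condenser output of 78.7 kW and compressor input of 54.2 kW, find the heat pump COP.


COP_hp = Q_cond / W
COP_hp = 78.7 / 54.2
COP_hp = 1.452

1.452


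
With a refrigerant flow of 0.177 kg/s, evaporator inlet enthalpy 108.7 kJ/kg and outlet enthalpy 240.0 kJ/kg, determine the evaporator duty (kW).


dh = 240.0 - 108.7 = 131.3 kJ/kg
Q_evap = m_dot * dh = 0.177 * 131.3
Q_evap = 23.24 kW

23.24


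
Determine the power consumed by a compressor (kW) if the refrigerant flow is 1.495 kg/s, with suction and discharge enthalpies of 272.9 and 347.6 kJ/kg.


dh = 347.6 - 272.9 = 74.7 kJ/kg
W = m_dot * dh = 1.495 * 74.7 = 111.68 kW

111.68


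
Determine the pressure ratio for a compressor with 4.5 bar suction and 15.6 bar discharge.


PR = P_high / P_low
PR = 15.6 / 4.5
PR = 3.467

3.467


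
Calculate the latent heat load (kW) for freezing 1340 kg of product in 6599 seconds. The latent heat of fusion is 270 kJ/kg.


Q_lat = m * h_fg / t
Q_lat = 1340 * 270 / 6599
Q_lat = 54.83 kW

54.83


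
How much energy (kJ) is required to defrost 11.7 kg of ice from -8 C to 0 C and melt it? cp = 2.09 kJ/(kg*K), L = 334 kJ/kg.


Sensible heat = cp * dT = 2.09 * 8 = 16.72 kJ/kg
Total per kg = 16.72 + 334 = 350.72 kJ/kg
Q = m * total = 11.7 * 350.72
Q = 4103.4 kJ

4103.4


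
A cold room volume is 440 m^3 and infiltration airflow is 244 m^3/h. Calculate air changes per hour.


ACH = flow / volume
ACH = 244 / 440
ACH = 0.555

0.555


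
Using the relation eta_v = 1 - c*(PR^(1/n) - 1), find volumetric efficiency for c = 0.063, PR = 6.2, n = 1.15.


PR^(1/n) = 6.2^(1/1.15) = 4.8869315
eta_v = 1 - 0.063 * (4.8869315 - 1)
eta_v = 0.7551

0.7551


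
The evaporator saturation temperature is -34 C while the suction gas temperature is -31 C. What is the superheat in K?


Superheat = T_suction - T_evap
Superheat = -31 - (-34)
Superheat = 3 K

3
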